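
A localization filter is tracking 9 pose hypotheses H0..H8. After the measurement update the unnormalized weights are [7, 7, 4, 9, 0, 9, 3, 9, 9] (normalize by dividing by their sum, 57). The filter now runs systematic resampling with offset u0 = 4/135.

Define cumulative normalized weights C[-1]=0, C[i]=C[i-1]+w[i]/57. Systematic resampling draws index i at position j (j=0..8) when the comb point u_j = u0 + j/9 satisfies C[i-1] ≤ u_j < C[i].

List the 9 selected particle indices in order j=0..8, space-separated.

0 1 2 3 5 5 7 7 8

C = [7/57, 14/57, 6/19, 9/19, 9/19, 12/19, 13/19, 16/19, 1]
j=0: u_0=4/135 ∈ [0, 7/57) → index 0
j=1: u_1=19/135 ∈ [7/57, 14/57) → index 1
j=2: u_2=34/135 ∈ [14/57, 6/19) → index 2
j=3: u_3=49/135 ∈ [6/19, 9/19) → index 3
j=4: u_4=64/135 ∈ [9/19, 12/19) → index 5
j=5: u_5=79/135 ∈ [9/19, 12/19) → index 5
j=6: u_6=94/135 ∈ [13/19, 16/19) → index 7
j=7: u_7=109/135 ∈ [13/19, 16/19) → index 7
j=8: u_8=124/135 ∈ [16/19, 1) → index 8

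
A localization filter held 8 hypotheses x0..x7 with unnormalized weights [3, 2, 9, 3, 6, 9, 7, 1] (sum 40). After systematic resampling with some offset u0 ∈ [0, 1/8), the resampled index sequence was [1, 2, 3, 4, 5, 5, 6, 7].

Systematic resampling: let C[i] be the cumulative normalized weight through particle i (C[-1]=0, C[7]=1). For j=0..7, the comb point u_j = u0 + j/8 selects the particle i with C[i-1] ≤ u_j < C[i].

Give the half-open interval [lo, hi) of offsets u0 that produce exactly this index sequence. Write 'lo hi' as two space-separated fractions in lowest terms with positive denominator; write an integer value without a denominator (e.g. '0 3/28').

C = [3/40, 1/8, 7/20, 17/40, 23/40, 4/5, 39/40, 1]
j=0 picked index 1: u0 ∈ [3/40, 1/8)
j=1 picked index 2: u0 ∈ [0, 9/40)
j=2 picked index 3: u0 ∈ [1/10, 7/40)
j=3 picked index 4: u0 ∈ [1/20, 1/5)
j=4 picked index 5: u0 ∈ [3/40, 3/10)
j=5 picked index 5: u0 ∈ [-1/20, 7/40)
j=6 picked index 6: u0 ∈ [1/20, 9/40)
j=7 picked index 7: u0 ∈ [1/10, 1/8)
intersection: [1/10, 1/8)

1/10 1/8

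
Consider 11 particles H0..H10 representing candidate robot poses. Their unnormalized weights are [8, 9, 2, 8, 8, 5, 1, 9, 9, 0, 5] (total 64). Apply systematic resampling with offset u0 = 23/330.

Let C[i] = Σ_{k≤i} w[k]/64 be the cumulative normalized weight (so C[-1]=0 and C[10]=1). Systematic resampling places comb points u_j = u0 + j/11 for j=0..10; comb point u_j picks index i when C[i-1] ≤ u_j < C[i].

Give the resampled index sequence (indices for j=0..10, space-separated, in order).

C = [1/8, 17/64, 19/64, 27/64, 35/64, 5/8, 41/64, 25/32, 59/64, 59/64, 1]
j=0: u_0=23/330 ∈ [0, 1/8) → index 0
j=1: u_1=53/330 ∈ [1/8, 17/64) → index 1
j=2: u_2=83/330 ∈ [1/8, 17/64) → index 1
j=3: u_3=113/330 ∈ [19/64, 27/64) → index 3
j=4: u_4=13/30 ∈ [27/64, 35/64) → index 4
j=5: u_5=173/330 ∈ [27/64, 35/64) → index 4
j=6: u_6=203/330 ∈ [35/64, 5/8) → index 5
j=7: u_7=233/330 ∈ [41/64, 25/32) → index 7
j=8: u_8=263/330 ∈ [25/32, 59/64) → index 8
j=9: u_9=293/330 ∈ [25/32, 59/64) → index 8
j=10: u_10=323/330 ∈ [59/64, 1) → index 10

0 1 1 3 4 4 5 7 8 8 10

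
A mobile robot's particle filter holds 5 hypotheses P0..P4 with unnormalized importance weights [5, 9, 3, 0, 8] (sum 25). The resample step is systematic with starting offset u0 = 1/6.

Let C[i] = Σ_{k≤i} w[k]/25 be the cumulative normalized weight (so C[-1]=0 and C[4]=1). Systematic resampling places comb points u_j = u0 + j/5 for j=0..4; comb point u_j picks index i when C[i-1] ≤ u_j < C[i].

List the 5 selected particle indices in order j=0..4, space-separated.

C = [1/5, 14/25, 17/25, 17/25, 1]
j=0: u_0=1/6 ∈ [0, 1/5) → index 0
j=1: u_1=11/30 ∈ [1/5, 14/25) → index 1
j=2: u_2=17/30 ∈ [14/25, 17/25) → index 2
j=3: u_3=23/30 ∈ [17/25, 1) → index 4
j=4: u_4=29/30 ∈ [17/25, 1) → index 4

0 1 2 4 4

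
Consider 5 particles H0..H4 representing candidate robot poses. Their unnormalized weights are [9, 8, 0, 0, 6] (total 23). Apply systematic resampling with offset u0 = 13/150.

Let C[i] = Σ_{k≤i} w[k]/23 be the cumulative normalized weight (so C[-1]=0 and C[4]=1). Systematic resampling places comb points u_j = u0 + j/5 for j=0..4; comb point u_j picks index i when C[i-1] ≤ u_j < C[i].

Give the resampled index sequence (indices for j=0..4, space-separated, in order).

C = [9/23, 17/23, 17/23, 17/23, 1]
j=0: u_0=13/150 ∈ [0, 9/23) → index 0
j=1: u_1=43/150 ∈ [0, 9/23) → index 0
j=2: u_2=73/150 ∈ [9/23, 17/23) → index 1
j=3: u_3=103/150 ∈ [9/23, 17/23) → index 1
j=4: u_4=133/150 ∈ [17/23, 1) → index 4

0 0 1 1 4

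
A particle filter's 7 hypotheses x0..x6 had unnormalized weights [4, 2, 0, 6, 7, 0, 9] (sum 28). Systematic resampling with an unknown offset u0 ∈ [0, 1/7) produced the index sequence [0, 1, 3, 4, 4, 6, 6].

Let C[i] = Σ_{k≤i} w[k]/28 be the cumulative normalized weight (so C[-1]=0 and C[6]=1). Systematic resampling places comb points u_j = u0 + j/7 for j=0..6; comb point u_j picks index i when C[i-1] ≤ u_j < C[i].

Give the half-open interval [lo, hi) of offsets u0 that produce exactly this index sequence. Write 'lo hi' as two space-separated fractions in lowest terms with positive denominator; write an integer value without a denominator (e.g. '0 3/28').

C = [1/7, 3/14, 3/14, 3/7, 19/28, 19/28, 1]
j=0 picked index 0: u0 ∈ [0, 1/7)
j=1 picked index 1: u0 ∈ [0, 1/14)
j=2 picked index 3: u0 ∈ [-1/14, 1/7)
j=3 picked index 4: u0 ∈ [0, 1/4)
j=4 picked index 4: u0 ∈ [-1/7, 3/28)
j=5 picked index 6: u0 ∈ [-1/28, 2/7)
j=6 picked index 6: u0 ∈ [-5/28, 1/7)
intersection: [0, 1/14)

0 1/14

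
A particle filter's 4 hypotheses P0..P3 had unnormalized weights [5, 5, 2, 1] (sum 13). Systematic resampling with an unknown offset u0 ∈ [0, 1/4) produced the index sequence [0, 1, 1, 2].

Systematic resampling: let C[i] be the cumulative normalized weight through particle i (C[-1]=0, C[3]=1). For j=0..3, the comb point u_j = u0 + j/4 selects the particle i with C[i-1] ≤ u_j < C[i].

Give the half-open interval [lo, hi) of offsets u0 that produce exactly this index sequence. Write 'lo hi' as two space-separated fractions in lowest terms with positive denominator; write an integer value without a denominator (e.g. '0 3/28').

7/52 9/52

C = [5/13, 10/13, 12/13, 1]
j=0 picked index 0: u0 ∈ [0, 5/13)
j=1 picked index 1: u0 ∈ [7/52, 27/52)
j=2 picked index 1: u0 ∈ [-3/26, 7/26)
j=3 picked index 2: u0 ∈ [1/52, 9/52)
intersection: [7/52, 9/52)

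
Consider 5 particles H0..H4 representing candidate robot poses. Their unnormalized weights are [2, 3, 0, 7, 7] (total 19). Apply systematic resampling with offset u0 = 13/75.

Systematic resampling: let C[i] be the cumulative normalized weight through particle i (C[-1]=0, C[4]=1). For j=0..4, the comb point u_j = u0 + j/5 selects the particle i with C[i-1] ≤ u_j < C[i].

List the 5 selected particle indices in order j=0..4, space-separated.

1 3 3 4 4

C = [2/19, 5/19, 5/19, 12/19, 1]
j=0: u_0=13/75 ∈ [2/19, 5/19) → index 1
j=1: u_1=28/75 ∈ [5/19, 12/19) → index 3
j=2: u_2=43/75 ∈ [5/19, 12/19) → index 3
j=3: u_3=58/75 ∈ [12/19, 1) → index 4
j=4: u_4=73/75 ∈ [12/19, 1) → index 4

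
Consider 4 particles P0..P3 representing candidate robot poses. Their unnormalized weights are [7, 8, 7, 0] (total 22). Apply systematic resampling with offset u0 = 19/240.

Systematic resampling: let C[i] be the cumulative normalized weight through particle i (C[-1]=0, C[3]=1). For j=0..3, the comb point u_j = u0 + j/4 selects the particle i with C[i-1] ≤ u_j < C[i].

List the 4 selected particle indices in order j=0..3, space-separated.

0 1 1 2

C = [7/22, 15/22, 1, 1]
j=0: u_0=19/240 ∈ [0, 7/22) → index 0
j=1: u_1=79/240 ∈ [7/22, 15/22) → index 1
j=2: u_2=139/240 ∈ [7/22, 15/22) → index 1
j=3: u_3=199/240 ∈ [15/22, 1) → index 2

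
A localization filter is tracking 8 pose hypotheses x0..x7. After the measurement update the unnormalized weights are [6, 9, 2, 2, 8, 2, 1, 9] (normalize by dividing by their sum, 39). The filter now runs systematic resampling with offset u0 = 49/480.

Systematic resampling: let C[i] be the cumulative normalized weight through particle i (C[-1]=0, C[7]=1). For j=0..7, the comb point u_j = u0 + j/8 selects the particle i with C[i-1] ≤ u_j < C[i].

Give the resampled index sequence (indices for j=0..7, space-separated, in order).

C = [2/13, 5/13, 17/39, 19/39, 9/13, 29/39, 10/13, 1]
j=0: u_0=49/480 ∈ [0, 2/13) → index 0
j=1: u_1=109/480 ∈ [2/13, 5/13) → index 1
j=2: u_2=169/480 ∈ [2/13, 5/13) → index 1
j=3: u_3=229/480 ∈ [17/39, 19/39) → index 3
j=4: u_4=289/480 ∈ [19/39, 9/13) → index 4
j=5: u_5=349/480 ∈ [9/13, 29/39) → index 5
j=6: u_6=409/480 ∈ [10/13, 1) → index 7
j=7: u_7=469/480 ∈ [10/13, 1) → index 7

0 1 1 3 4 5 7 7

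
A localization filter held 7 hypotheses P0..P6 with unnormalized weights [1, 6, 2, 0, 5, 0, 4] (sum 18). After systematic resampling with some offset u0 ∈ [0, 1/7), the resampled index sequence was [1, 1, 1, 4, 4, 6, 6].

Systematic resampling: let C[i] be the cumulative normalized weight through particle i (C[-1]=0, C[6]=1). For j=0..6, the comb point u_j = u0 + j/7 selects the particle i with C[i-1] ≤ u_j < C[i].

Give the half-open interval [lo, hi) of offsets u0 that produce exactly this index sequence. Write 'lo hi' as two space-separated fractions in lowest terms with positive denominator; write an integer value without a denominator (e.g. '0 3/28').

1/14 13/126

C = [1/18, 7/18, 1/2, 1/2, 7/9, 7/9, 1]
j=0 picked index 1: u0 ∈ [1/18, 7/18)
j=1 picked index 1: u0 ∈ [-11/126, 31/126)
j=2 picked index 1: u0 ∈ [-29/126, 13/126)
j=3 picked index 4: u0 ∈ [1/14, 22/63)
j=4 picked index 4: u0 ∈ [-1/14, 13/63)
j=5 picked index 6: u0 ∈ [4/63, 2/7)
j=6 picked index 6: u0 ∈ [-5/63, 1/7)
intersection: [1/14, 13/126)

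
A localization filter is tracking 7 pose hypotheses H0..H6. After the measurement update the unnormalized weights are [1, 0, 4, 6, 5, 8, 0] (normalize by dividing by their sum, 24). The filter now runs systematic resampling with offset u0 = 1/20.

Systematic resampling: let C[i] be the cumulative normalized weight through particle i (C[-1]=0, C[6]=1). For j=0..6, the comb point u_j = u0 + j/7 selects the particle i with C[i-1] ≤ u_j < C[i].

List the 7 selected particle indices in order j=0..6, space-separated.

2 2 3 4 4 5 5

C = [1/24, 1/24, 5/24, 11/24, 2/3, 1, 1]
j=0: u_0=1/20 ∈ [1/24, 5/24) → index 2
j=1: u_1=27/140 ∈ [1/24, 5/24) → index 2
j=2: u_2=47/140 ∈ [5/24, 11/24) → index 3
j=3: u_3=67/140 ∈ [11/24, 2/3) → index 4
j=4: u_4=87/140 ∈ [11/24, 2/3) → index 4
j=5: u_5=107/140 ∈ [2/3, 1) → index 5
j=6: u_6=127/140 ∈ [2/3, 1) → index 5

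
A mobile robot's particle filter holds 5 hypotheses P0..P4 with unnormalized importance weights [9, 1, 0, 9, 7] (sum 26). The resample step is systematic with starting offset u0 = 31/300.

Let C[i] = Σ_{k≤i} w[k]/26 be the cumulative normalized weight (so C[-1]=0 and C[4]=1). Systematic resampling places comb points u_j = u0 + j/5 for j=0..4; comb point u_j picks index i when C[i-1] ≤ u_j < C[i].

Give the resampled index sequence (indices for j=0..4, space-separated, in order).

0 0 3 3 4

C = [9/26, 5/13, 5/13, 19/26, 1]
j=0: u_0=31/300 ∈ [0, 9/26) → index 0
j=1: u_1=91/300 ∈ [0, 9/26) → index 0
j=2: u_2=151/300 ∈ [5/13, 19/26) → index 3
j=3: u_3=211/300 ∈ [5/13, 19/26) → index 3
j=4: u_4=271/300 ∈ [19/26, 1) → index 4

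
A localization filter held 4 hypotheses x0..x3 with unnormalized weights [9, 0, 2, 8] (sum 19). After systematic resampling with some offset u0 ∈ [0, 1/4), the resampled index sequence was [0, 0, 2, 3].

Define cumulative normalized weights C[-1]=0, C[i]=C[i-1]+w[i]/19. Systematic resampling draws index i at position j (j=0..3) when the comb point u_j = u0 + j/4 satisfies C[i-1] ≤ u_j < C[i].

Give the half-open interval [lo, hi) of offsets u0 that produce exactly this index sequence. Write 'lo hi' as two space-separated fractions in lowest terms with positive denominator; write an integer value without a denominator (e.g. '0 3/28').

C = [9/19, 9/19, 11/19, 1]
j=0 picked index 0: u0 ∈ [0, 9/19)
j=1 picked index 0: u0 ∈ [-1/4, 17/76)
j=2 picked index 2: u0 ∈ [-1/38, 3/38)
j=3 picked index 3: u0 ∈ [-13/76, 1/4)
intersection: [0, 3/38)

0 3/38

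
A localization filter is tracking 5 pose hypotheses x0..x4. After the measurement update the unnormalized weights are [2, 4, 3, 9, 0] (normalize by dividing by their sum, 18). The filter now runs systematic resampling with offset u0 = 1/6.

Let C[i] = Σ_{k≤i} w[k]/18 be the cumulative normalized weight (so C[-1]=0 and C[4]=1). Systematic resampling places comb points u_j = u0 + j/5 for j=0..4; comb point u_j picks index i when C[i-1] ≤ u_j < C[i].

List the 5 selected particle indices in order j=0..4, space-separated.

C = [1/9, 1/3, 1/2, 1, 1]
j=0: u_0=1/6 ∈ [1/9, 1/3) → index 1
j=1: u_1=11/30 ∈ [1/3, 1/2) → index 2
j=2: u_2=17/30 ∈ [1/2, 1) → index 3
j=3: u_3=23/30 ∈ [1/2, 1) → index 3
j=4: u_4=29/30 ∈ [1/2, 1) → index 3

1 2 3 3 3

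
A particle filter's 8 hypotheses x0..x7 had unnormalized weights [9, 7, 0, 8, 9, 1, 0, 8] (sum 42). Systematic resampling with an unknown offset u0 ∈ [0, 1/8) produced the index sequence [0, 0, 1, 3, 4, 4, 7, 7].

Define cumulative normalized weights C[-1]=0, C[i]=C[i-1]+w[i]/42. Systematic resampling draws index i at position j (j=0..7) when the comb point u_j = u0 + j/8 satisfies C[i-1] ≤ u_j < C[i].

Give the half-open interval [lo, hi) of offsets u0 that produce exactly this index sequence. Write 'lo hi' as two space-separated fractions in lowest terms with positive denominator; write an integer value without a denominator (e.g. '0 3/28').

C = [3/14, 8/21, 8/21, 4/7, 11/14, 17/21, 17/21, 1]
j=0 picked index 0: u0 ∈ [0, 3/14)
j=1 picked index 0: u0 ∈ [-1/8, 5/56)
j=2 picked index 1: u0 ∈ [-1/28, 11/84)
j=3 picked index 3: u0 ∈ [1/168, 11/56)
j=4 picked index 4: u0 ∈ [1/14, 2/7)
j=5 picked index 4: u0 ∈ [-3/56, 9/56)
j=6 picked index 7: u0 ∈ [5/84, 1/4)
j=7 picked index 7: u0 ∈ [-11/168, 1/8)
intersection: [1/14, 5/56)

1/14 5/56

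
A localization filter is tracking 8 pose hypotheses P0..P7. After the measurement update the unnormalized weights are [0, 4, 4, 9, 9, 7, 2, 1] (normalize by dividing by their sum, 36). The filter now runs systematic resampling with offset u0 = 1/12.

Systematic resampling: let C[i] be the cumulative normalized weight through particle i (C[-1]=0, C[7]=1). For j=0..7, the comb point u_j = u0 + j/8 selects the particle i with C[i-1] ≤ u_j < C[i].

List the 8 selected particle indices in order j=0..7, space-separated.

1 2 3 3 4 4 5 6

C = [0, 1/9, 2/9, 17/36, 13/18, 11/12, 35/36, 1]
j=0: u_0=1/12 ∈ [0, 1/9) → index 1
j=1: u_1=5/24 ∈ [1/9, 2/9) → index 2
j=2: u_2=1/3 ∈ [2/9, 17/36) → index 3
j=3: u_3=11/24 ∈ [2/9, 17/36) → index 3
j=4: u_4=7/12 ∈ [17/36, 13/18) → index 4
j=5: u_5=17/24 ∈ [17/36, 13/18) → index 4
j=6: u_6=5/6 ∈ [13/18, 11/12) → index 5
j=7: u_7=23/24 ∈ [11/12, 35/36) → index 6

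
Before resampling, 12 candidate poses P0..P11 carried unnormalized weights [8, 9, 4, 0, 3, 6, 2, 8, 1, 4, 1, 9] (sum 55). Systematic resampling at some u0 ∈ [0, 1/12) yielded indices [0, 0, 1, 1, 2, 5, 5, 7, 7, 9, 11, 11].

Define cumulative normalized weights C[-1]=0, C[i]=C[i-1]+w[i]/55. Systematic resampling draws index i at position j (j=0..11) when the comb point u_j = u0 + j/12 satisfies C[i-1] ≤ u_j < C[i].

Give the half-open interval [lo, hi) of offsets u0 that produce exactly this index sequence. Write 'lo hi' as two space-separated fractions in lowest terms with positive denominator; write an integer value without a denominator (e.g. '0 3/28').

C = [8/55, 17/55, 21/55, 21/55, 24/55, 6/11, 32/55, 8/11, 41/55, 9/11, 46/55, 1]
j=0 picked index 0: u0 ∈ [0, 8/55)
j=1 picked index 0: u0 ∈ [-1/12, 41/660)
j=2 picked index 1: u0 ∈ [-7/330, 47/330)
j=3 picked index 1: u0 ∈ [-23/220, 13/220)
j=4 picked index 2: u0 ∈ [-4/165, 8/165)
j=5 picked index 5: u0 ∈ [13/660, 17/132)
j=6 picked index 5: u0 ∈ [-7/110, 1/22)
j=7 picked index 7: u0 ∈ [-1/660, 19/132)
j=8 picked index 7: u0 ∈ [-14/165, 2/33)
j=9 picked index 9: u0 ∈ [-1/220, 3/44)
j=10 picked index 11: u0 ∈ [1/330, 1/6)
j=11 picked index 11: u0 ∈ [-53/660, 1/12)
intersection: [13/660, 1/22)

13/660 1/22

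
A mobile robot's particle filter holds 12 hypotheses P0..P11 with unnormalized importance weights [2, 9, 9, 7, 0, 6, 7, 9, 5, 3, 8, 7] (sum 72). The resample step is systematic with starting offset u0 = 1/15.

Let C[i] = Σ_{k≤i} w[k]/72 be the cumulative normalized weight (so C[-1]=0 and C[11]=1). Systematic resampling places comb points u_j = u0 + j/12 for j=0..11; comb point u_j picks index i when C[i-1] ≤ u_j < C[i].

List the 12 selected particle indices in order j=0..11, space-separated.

1 1 2 3 5 6 7 7 8 10 10 11

C = [1/36, 11/72, 5/18, 3/8, 3/8, 11/24, 5/9, 49/72, 3/4, 19/24, 65/72, 1]
j=0: u_0=1/15 ∈ [1/36, 11/72) → index 1
j=1: u_1=3/20 ∈ [1/36, 11/72) → index 1
j=2: u_2=7/30 ∈ [11/72, 5/18) → index 2
j=3: u_3=19/60 ∈ [5/18, 3/8) → index 3
j=4: u_4=2/5 ∈ [3/8, 11/24) → index 5
j=5: u_5=29/60 ∈ [11/24, 5/9) → index 6
j=6: u_6=17/30 ∈ [5/9, 49/72) → index 7
j=7: u_7=13/20 ∈ [5/9, 49/72) → index 7
j=8: u_8=11/15 ∈ [49/72, 3/4) → index 8
j=9: u_9=49/60 ∈ [19/24, 65/72) → index 10
j=10: u_10=9/10 ∈ [19/24, 65/72) → index 10
j=11: u_11=59/60 ∈ [65/72, 1) → index 11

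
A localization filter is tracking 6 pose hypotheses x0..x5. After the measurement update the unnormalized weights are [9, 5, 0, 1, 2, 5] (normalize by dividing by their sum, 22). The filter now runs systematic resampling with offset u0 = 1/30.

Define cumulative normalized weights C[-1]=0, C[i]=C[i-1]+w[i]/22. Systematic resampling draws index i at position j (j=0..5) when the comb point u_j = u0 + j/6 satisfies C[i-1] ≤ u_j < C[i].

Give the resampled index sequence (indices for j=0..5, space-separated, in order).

C = [9/22, 7/11, 7/11, 15/22, 17/22, 1]
j=0: u_0=1/30 ∈ [0, 9/22) → index 0
j=1: u_1=1/5 ∈ [0, 9/22) → index 0
j=2: u_2=11/30 ∈ [0, 9/22) → index 0
j=3: u_3=8/15 ∈ [9/22, 7/11) → index 1
j=4: u_4=7/10 ∈ [15/22, 17/22) → index 4
j=5: u_5=13/15 ∈ [17/22, 1) → index 5

0 0 0 1 4 5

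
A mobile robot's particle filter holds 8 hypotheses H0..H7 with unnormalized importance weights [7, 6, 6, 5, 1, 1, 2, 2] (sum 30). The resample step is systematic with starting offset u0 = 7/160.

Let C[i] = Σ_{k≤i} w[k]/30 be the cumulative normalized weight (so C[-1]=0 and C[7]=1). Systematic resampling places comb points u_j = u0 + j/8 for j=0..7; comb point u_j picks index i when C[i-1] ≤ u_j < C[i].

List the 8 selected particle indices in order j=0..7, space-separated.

0 0 1 1 2 3 3 6

C = [7/30, 13/30, 19/30, 4/5, 5/6, 13/15, 14/15, 1]
j=0: u_0=7/160 ∈ [0, 7/30) → index 0
j=1: u_1=27/160 ∈ [0, 7/30) → index 0
j=2: u_2=47/160 ∈ [7/30, 13/30) → index 1
j=3: u_3=67/160 ∈ [7/30, 13/30) → index 1
j=4: u_4=87/160 ∈ [13/30, 19/30) → index 2
j=5: u_5=107/160 ∈ [19/30, 4/5) → index 3
j=6: u_6=127/160 ∈ [19/30, 4/5) → index 3
j=7: u_7=147/160 ∈ [13/15, 14/15) → index 6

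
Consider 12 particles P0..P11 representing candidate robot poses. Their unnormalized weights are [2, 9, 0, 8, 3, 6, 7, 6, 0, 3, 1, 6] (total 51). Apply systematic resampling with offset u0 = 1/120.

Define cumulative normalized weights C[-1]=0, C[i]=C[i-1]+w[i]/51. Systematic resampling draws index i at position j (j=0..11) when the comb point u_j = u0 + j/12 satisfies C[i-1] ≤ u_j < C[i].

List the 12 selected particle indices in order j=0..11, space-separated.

C = [2/51, 11/51, 11/51, 19/51, 22/51, 28/51, 35/51, 41/51, 41/51, 44/51, 15/17, 1]
j=0: u_0=1/120 ∈ [0, 2/51) → index 0
j=1: u_1=11/120 ∈ [2/51, 11/51) → index 1
j=2: u_2=7/40 ∈ [2/51, 11/51) → index 1
j=3: u_3=31/120 ∈ [11/51, 19/51) → index 3
j=4: u_4=41/120 ∈ [11/51, 19/51) → index 3
j=5: u_5=17/40 ∈ [19/51, 22/51) → index 4
j=6: u_6=61/120 ∈ [22/51, 28/51) → index 5
j=7: u_7=71/120 ∈ [28/51, 35/51) → index 6
j=8: u_8=27/40 ∈ [28/51, 35/51) → index 6
j=9: u_9=91/120 ∈ [35/51, 41/51) → index 7
j=10: u_10=101/120 ∈ [41/51, 44/51) → index 9
j=11: u_11=37/40 ∈ [15/17, 1) → index 11

0 1 1 3 3 4 5 6 6 7 9 11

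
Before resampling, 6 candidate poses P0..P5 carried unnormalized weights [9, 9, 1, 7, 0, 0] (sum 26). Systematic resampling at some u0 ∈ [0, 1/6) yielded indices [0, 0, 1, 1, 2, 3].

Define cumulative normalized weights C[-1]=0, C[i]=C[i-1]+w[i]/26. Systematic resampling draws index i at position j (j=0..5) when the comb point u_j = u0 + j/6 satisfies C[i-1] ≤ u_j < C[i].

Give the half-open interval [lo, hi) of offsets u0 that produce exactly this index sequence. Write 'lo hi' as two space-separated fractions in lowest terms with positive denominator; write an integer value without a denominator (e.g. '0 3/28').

1/39 5/78

C = [9/26, 9/13, 19/26, 1, 1, 1]
j=0 picked index 0: u0 ∈ [0, 9/26)
j=1 picked index 0: u0 ∈ [-1/6, 7/39)
j=2 picked index 1: u0 ∈ [1/78, 14/39)
j=3 picked index 1: u0 ∈ [-2/13, 5/26)
j=4 picked index 2: u0 ∈ [1/39, 5/78)
j=5 picked index 3: u0 ∈ [-4/39, 1/6)
intersection: [1/39, 5/78)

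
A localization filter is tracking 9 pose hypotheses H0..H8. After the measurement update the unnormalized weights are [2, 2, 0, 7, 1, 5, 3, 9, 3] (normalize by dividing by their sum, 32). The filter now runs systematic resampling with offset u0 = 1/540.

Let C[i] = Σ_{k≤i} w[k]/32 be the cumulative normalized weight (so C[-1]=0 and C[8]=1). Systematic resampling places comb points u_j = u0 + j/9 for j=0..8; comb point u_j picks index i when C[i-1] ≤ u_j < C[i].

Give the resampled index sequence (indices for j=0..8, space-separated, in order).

0 1 3 3 5 6 7 7 7

C = [1/16, 1/8, 1/8, 11/32, 3/8, 17/32, 5/8, 29/32, 1]
j=0: u_0=1/540 ∈ [0, 1/16) → index 0
j=1: u_1=61/540 ∈ [1/16, 1/8) → index 1
j=2: u_2=121/540 ∈ [1/8, 11/32) → index 3
j=3: u_3=181/540 ∈ [1/8, 11/32) → index 3
j=4: u_4=241/540 ∈ [3/8, 17/32) → index 5
j=5: u_5=301/540 ∈ [17/32, 5/8) → index 6
j=6: u_6=361/540 ∈ [5/8, 29/32) → index 7
j=7: u_7=421/540 ∈ [5/8, 29/32) → index 7
j=8: u_8=481/540 ∈ [5/8, 29/32) → index 7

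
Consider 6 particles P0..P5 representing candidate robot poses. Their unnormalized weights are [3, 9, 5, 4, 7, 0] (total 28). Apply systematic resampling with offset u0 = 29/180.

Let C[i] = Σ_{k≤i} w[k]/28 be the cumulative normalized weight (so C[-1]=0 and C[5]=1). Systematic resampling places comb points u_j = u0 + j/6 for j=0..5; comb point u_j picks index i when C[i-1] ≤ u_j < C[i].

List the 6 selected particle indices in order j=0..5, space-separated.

1 1 2 3 4 4

C = [3/28, 3/7, 17/28, 3/4, 1, 1]
j=0: u_0=29/180 ∈ [3/28, 3/7) → index 1
j=1: u_1=59/180 ∈ [3/28, 3/7) → index 1
j=2: u_2=89/180 ∈ [3/7, 17/28) → index 2
j=3: u_3=119/180 ∈ [17/28, 3/4) → index 3
j=4: u_4=149/180 ∈ [3/4, 1) → index 4
j=5: u_5=179/180 ∈ [3/4, 1) → index 4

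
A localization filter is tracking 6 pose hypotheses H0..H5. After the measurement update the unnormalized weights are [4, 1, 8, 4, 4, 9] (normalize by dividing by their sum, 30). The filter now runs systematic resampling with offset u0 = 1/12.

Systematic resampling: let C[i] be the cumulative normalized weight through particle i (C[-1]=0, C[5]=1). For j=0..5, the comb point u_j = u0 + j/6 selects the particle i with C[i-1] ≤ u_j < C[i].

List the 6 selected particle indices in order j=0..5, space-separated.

C = [2/15, 1/6, 13/30, 17/30, 7/10, 1]
j=0: u_0=1/12 ∈ [0, 2/15) → index 0
j=1: u_1=1/4 ∈ [1/6, 13/30) → index 2
j=2: u_2=5/12 ∈ [1/6, 13/30) → index 2
j=3: u_3=7/12 ∈ [17/30, 7/10) → index 4
j=4: u_4=3/4 ∈ [7/10, 1) → index 5
j=5: u_5=11/12 ∈ [7/10, 1) → index 5

0 2 2 4 5 5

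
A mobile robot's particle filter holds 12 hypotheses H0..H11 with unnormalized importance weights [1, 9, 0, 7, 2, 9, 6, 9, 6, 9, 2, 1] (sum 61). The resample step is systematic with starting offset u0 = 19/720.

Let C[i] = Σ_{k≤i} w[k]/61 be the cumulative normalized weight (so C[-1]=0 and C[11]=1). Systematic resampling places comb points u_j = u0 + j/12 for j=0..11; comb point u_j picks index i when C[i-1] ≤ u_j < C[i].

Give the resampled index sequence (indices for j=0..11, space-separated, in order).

1 1 3 3 5 5 6 7 7 8 9 9

C = [1/61, 10/61, 10/61, 17/61, 19/61, 28/61, 34/61, 43/61, 49/61, 58/61, 60/61, 1]
j=0: u_0=19/720 ∈ [1/61, 10/61) → index 1
j=1: u_1=79/720 ∈ [1/61, 10/61) → index 1
j=2: u_2=139/720 ∈ [10/61, 17/61) → index 3
j=3: u_3=199/720 ∈ [10/61, 17/61) → index 3
j=4: u_4=259/720 ∈ [19/61, 28/61) → index 5
j=5: u_5=319/720 ∈ [19/61, 28/61) → index 5
j=6: u_6=379/720 ∈ [28/61, 34/61) → index 6
j=7: u_7=439/720 ∈ [34/61, 43/61) → index 7
j=8: u_8=499/720 ∈ [34/61, 43/61) → index 7
j=9: u_9=559/720 ∈ [43/61, 49/61) → index 8
j=10: u_10=619/720 ∈ [49/61, 58/61) → index 9
j=11: u_11=679/720 ∈ [49/61, 58/61) → index 9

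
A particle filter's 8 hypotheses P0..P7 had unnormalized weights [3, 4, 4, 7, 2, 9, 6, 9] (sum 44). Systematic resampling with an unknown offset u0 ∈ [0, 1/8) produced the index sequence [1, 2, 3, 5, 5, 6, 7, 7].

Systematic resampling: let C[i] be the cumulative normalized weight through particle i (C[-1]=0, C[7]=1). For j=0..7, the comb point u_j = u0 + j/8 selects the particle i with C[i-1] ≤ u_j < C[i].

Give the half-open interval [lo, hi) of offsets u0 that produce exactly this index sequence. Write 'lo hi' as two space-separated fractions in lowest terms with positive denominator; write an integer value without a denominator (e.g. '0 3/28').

C = [3/44, 7/44, 1/4, 9/22, 5/11, 29/44, 35/44, 1]
j=0 picked index 1: u0 ∈ [3/44, 7/44)
j=1 picked index 2: u0 ∈ [3/88, 1/8)
j=2 picked index 3: u0 ∈ [0, 7/44)
j=3 picked index 5: u0 ∈ [7/88, 25/88)
j=4 picked index 5: u0 ∈ [-1/22, 7/44)
j=5 picked index 6: u0 ∈ [3/88, 15/88)
j=6 picked index 7: u0 ∈ [1/22, 1/4)
j=7 picked index 7: u0 ∈ [-7/88, 1/8)
intersection: [7/88, 1/8)

7/88 1/8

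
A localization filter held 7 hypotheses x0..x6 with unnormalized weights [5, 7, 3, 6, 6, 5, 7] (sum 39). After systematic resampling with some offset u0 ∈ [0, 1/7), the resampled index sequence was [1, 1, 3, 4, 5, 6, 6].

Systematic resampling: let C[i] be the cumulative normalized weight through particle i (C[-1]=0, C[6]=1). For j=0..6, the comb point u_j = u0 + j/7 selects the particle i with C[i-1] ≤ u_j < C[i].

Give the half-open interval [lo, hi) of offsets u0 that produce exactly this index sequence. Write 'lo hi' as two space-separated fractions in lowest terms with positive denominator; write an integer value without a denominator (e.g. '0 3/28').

5/39 1/7

C = [5/39, 4/13, 5/13, 7/13, 9/13, 32/39, 1]
j=0 picked index 1: u0 ∈ [5/39, 4/13)
j=1 picked index 1: u0 ∈ [-4/273, 15/91)
j=2 picked index 3: u0 ∈ [9/91, 23/91)
j=3 picked index 4: u0 ∈ [10/91, 24/91)
j=4 picked index 5: u0 ∈ [11/91, 68/273)
j=5 picked index 6: u0 ∈ [29/273, 2/7)
j=6 picked index 6: u0 ∈ [-10/273, 1/7)
intersection: [5/39, 1/7)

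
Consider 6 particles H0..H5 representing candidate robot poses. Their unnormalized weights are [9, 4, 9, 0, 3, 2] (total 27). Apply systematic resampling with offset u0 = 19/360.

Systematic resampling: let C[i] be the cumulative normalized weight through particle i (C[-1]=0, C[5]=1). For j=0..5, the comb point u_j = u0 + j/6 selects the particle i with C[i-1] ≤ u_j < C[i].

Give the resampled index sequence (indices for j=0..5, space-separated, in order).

C = [1/3, 13/27, 22/27, 22/27, 25/27, 1]
j=0: u_0=19/360 ∈ [0, 1/3) → index 0
j=1: u_1=79/360 ∈ [0, 1/3) → index 0
j=2: u_2=139/360 ∈ [1/3, 13/27) → index 1
j=3: u_3=199/360 ∈ [13/27, 22/27) → index 2
j=4: u_4=259/360 ∈ [13/27, 22/27) → index 2
j=5: u_5=319/360 ∈ [22/27, 25/27) → index 4

0 0 1 2 2 4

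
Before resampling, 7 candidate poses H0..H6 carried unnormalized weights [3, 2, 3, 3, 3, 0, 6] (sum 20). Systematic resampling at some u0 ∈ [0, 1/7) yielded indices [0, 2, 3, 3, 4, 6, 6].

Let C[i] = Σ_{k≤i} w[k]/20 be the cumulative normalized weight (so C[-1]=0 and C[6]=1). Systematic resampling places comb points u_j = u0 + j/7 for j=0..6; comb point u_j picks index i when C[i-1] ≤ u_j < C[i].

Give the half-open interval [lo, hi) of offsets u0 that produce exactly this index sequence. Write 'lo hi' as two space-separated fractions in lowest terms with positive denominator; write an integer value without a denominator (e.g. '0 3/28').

C = [3/20, 1/4, 2/5, 11/20, 7/10, 7/10, 1]
j=0 picked index 0: u0 ∈ [0, 3/20)
j=1 picked index 2: u0 ∈ [3/28, 9/35)
j=2 picked index 3: u0 ∈ [4/35, 37/140)
j=3 picked index 3: u0 ∈ [-1/35, 17/140)
j=4 picked index 4: u0 ∈ [-3/140, 9/70)
j=5 picked index 6: u0 ∈ [-1/70, 2/7)
j=6 picked index 6: u0 ∈ [-11/70, 1/7)
intersection: [4/35, 17/140)

4/35 17/140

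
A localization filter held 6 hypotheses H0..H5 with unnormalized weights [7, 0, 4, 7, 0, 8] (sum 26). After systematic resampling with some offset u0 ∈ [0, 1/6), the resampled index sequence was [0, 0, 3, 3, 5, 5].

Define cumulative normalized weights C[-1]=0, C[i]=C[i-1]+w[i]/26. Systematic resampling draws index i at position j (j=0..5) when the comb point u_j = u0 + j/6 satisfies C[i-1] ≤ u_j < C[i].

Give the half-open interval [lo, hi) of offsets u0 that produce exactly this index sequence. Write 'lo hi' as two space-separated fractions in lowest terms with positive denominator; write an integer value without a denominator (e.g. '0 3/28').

7/78 4/39

C = [7/26, 7/26, 11/26, 9/13, 9/13, 1]
j=0 picked index 0: u0 ∈ [0, 7/26)
j=1 picked index 0: u0 ∈ [-1/6, 4/39)
j=2 picked index 3: u0 ∈ [7/78, 14/39)
j=3 picked index 3: u0 ∈ [-1/13, 5/26)
j=4 picked index 5: u0 ∈ [1/39, 1/3)
j=5 picked index 5: u0 ∈ [-11/78, 1/6)
intersection: [7/78, 4/39)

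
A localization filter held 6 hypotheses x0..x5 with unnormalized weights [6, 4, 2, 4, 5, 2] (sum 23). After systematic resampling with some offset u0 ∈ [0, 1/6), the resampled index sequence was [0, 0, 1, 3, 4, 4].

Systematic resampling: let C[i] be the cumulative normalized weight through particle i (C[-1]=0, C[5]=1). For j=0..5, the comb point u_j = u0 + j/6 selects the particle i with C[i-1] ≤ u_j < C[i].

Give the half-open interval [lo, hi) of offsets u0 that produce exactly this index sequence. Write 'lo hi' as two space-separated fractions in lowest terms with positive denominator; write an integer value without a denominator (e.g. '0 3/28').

C = [6/23, 10/23, 12/23, 16/23, 21/23, 1]
j=0 picked index 0: u0 ∈ [0, 6/23)
j=1 picked index 0: u0 ∈ [-1/6, 13/138)
j=2 picked index 1: u0 ∈ [-5/69, 7/69)
j=3 picked index 3: u0 ∈ [1/46, 9/46)
j=4 picked index 4: u0 ∈ [2/69, 17/69)
j=5 picked index 4: u0 ∈ [-19/138, 11/138)
intersection: [2/69, 11/138)

2/69 11/138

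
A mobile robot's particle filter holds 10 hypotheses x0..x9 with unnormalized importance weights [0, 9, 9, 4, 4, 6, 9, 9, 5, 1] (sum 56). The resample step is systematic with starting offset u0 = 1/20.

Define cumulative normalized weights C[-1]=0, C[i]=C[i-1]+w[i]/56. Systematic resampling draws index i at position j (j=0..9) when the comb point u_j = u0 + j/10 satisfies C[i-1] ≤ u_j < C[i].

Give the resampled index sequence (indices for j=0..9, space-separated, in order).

1 1 2 3 4 5 6 7 7 8

C = [0, 9/56, 9/28, 11/28, 13/28, 4/7, 41/56, 25/28, 55/56, 1]
j=0: u_0=1/20 ∈ [0, 9/56) → index 1
j=1: u_1=3/20 ∈ [0, 9/56) → index 1
j=2: u_2=1/4 ∈ [9/56, 9/28) → index 2
j=3: u_3=7/20 ∈ [9/28, 11/28) → index 3
j=4: u_4=9/20 ∈ [11/28, 13/28) → index 4
j=5: u_5=11/20 ∈ [13/28, 4/7) → index 5
j=6: u_6=13/20 ∈ [4/7, 41/56) → index 6
j=7: u_7=3/4 ∈ [41/56, 25/28) → index 7
j=8: u_8=17/20 ∈ [41/56, 25/28) → index 7
j=9: u_9=19/20 ∈ [25/28, 55/56) → index 8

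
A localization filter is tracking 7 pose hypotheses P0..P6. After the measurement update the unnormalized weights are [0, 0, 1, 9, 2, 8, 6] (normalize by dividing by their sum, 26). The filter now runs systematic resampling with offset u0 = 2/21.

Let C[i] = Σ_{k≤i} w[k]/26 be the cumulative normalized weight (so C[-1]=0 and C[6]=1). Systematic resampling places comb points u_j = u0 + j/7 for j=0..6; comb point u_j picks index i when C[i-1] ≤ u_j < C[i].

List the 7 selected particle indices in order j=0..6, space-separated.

C = [0, 0, 1/26, 5/13, 6/13, 10/13, 1]
j=0: u_0=2/21 ∈ [1/26, 5/13) → index 3
j=1: u_1=5/21 ∈ [1/26, 5/13) → index 3
j=2: u_2=8/21 ∈ [1/26, 5/13) → index 3
j=3: u_3=11/21 ∈ [6/13, 10/13) → index 5
j=4: u_4=2/3 ∈ [6/13, 10/13) → index 5
j=5: u_5=17/21 ∈ [10/13, 1) → index 6
j=6: u_6=20/21 ∈ [10/13, 1) → index 6

3 3 3 5 5 6 6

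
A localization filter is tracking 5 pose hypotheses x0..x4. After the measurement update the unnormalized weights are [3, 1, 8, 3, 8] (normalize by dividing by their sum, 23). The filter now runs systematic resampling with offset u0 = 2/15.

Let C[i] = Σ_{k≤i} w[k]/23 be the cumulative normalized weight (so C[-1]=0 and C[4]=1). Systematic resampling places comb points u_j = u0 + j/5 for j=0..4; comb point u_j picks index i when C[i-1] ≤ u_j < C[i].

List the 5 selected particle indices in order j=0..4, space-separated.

C = [3/23, 4/23, 12/23, 15/23, 1]
j=0: u_0=2/15 ∈ [3/23, 4/23) → index 1
j=1: u_1=1/3 ∈ [4/23, 12/23) → index 2
j=2: u_2=8/15 ∈ [12/23, 15/23) → index 3
j=3: u_3=11/15 ∈ [15/23, 1) → index 4
j=4: u_4=14/15 ∈ [15/23, 1) → index 4

1 2 3 4 4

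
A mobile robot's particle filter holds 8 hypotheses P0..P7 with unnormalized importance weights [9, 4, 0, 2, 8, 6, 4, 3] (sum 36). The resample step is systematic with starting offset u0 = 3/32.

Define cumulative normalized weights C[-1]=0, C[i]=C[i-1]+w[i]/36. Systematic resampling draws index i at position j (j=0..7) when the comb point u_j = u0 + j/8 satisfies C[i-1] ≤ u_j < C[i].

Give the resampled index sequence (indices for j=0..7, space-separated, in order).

C = [1/4, 13/36, 13/36, 5/12, 23/36, 29/36, 11/12, 1]
j=0: u_0=3/32 ∈ [0, 1/4) → index 0
j=1: u_1=7/32 ∈ [0, 1/4) → index 0
j=2: u_2=11/32 ∈ [1/4, 13/36) → index 1
j=3: u_3=15/32 ∈ [5/12, 23/36) → index 4
j=4: u_4=19/32 ∈ [5/12, 23/36) → index 4
j=5: u_5=23/32 ∈ [23/36, 29/36) → index 5
j=6: u_6=27/32 ∈ [29/36, 11/12) → index 6
j=7: u_7=31/32 ∈ [11/12, 1) → index 7

0 0 1 4 4 5 6 7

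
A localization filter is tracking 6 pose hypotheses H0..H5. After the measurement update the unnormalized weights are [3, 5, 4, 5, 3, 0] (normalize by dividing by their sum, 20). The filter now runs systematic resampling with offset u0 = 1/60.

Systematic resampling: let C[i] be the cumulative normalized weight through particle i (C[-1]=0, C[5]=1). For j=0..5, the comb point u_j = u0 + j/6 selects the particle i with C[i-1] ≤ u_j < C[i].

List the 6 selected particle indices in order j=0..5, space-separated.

C = [3/20, 2/5, 3/5, 17/20, 1, 1]
j=0: u_0=1/60 ∈ [0, 3/20) → index 0
j=1: u_1=11/60 ∈ [3/20, 2/5) → index 1
j=2: u_2=7/20 ∈ [3/20, 2/5) → index 1
j=3: u_3=31/60 ∈ [2/5, 3/5) → index 2
j=4: u_4=41/60 ∈ [3/5, 17/20) → index 3
j=5: u_5=17/20 ∈ [17/20, 1) → index 4

0 1 1 2 3 4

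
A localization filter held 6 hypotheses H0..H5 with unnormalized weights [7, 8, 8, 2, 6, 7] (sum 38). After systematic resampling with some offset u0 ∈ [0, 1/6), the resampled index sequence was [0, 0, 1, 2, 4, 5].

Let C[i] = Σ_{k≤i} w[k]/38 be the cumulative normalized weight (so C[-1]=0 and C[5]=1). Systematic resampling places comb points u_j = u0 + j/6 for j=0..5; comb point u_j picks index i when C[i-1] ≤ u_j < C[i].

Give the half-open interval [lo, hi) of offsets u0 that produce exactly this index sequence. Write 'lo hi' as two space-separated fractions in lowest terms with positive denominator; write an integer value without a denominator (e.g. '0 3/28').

C = [7/38, 15/38, 23/38, 25/38, 31/38, 1]
j=0 picked index 0: u0 ∈ [0, 7/38)
j=1 picked index 0: u0 ∈ [-1/6, 1/57)
j=2 picked index 1: u0 ∈ [-17/114, 7/114)
j=3 picked index 2: u0 ∈ [-2/19, 2/19)
j=4 picked index 4: u0 ∈ [-1/114, 17/114)
j=5 picked index 5: u0 ∈ [-1/57, 1/6)
intersection: [0, 1/57)

0 1/57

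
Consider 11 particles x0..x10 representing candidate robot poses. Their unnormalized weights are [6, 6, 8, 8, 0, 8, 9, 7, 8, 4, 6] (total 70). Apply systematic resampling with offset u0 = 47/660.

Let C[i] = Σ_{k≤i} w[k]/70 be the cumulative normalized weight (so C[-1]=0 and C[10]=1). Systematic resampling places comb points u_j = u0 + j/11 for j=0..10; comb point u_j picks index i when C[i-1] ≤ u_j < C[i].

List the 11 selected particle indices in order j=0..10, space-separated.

0 1 2 3 5 6 6 7 8 9 10

C = [3/35, 6/35, 2/7, 2/5, 2/5, 18/35, 9/14, 26/35, 6/7, 32/35, 1]
j=0: u_0=47/660 ∈ [0, 3/35) → index 0
j=1: u_1=107/660 ∈ [3/35, 6/35) → index 1
j=2: u_2=167/660 ∈ [6/35, 2/7) → index 2
j=3: u_3=227/660 ∈ [2/7, 2/5) → index 3
j=4: u_4=287/660 ∈ [2/5, 18/35) → index 5
j=5: u_5=347/660 ∈ [18/35, 9/14) → index 6
j=6: u_6=37/60 ∈ [18/35, 9/14) → index 6
j=7: u_7=467/660 ∈ [9/14, 26/35) → index 7
j=8: u_8=527/660 ∈ [26/35, 6/7) → index 8
j=9: u_9=587/660 ∈ [6/7, 32/35) → index 9
j=10: u_10=647/660 ∈ [32/35, 1) → index 10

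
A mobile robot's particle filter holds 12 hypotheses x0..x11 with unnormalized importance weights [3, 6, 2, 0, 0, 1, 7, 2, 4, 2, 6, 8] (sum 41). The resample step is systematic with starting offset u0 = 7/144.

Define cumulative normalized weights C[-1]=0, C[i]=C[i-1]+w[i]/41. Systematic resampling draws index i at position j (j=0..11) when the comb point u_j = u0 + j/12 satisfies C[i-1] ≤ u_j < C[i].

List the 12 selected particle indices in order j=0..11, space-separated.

C = [3/41, 9/41, 11/41, 11/41, 11/41, 12/41, 19/41, 21/41, 25/41, 27/41, 33/41, 1]
j=0: u_0=7/144 ∈ [0, 3/41) → index 0
j=1: u_1=19/144 ∈ [3/41, 9/41) → index 1
j=2: u_2=31/144 ∈ [3/41, 9/41) → index 1
j=3: u_3=43/144 ∈ [12/41, 19/41) → index 6
j=4: u_4=55/144 ∈ [12/41, 19/41) → index 6
j=5: u_5=67/144 ∈ [19/41, 21/41) → index 7
j=6: u_6=79/144 ∈ [21/41, 25/41) → index 8
j=7: u_7=91/144 ∈ [25/41, 27/41) → index 9
j=8: u_8=103/144 ∈ [27/41, 33/41) → index 10
j=9: u_9=115/144 ∈ [27/41, 33/41) → index 10
j=10: u_10=127/144 ∈ [33/41, 1) → index 11
j=11: u_11=139/144 ∈ [33/41, 1) → index 11

0 1 1 6 6 7 8 9 10 10 11 11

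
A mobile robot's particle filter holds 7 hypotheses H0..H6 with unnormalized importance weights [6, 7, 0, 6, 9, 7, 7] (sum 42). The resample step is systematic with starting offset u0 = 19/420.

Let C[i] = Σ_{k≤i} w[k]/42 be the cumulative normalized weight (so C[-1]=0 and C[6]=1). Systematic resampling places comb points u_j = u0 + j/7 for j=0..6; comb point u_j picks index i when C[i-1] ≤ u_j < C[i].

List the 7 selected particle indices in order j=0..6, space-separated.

0 1 3 4 4 5 6

C = [1/7, 13/42, 13/42, 19/42, 2/3, 5/6, 1]
j=0: u_0=19/420 ∈ [0, 1/7) → index 0
j=1: u_1=79/420 ∈ [1/7, 13/42) → index 1
j=2: u_2=139/420 ∈ [13/42, 19/42) → index 3
j=3: u_3=199/420 ∈ [19/42, 2/3) → index 4
j=4: u_4=37/60 ∈ [19/42, 2/3) → index 4
j=5: u_5=319/420 ∈ [2/3, 5/6) → index 5
j=6: u_6=379/420 ∈ [5/6, 1) → index 6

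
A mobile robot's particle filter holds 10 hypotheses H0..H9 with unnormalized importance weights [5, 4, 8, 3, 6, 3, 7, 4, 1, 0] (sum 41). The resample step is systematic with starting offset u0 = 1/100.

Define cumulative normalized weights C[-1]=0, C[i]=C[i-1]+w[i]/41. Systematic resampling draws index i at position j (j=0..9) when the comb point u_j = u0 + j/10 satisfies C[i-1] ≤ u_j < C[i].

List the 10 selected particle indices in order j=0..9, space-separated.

C = [5/41, 9/41, 17/41, 20/41, 26/41, 29/41, 36/41, 40/41, 1, 1]
j=0: u_0=1/100 ∈ [0, 5/41) → index 0
j=1: u_1=11/100 ∈ [0, 5/41) → index 0
j=2: u_2=21/100 ∈ [5/41, 9/41) → index 1
j=3: u_3=31/100 ∈ [9/41, 17/41) → index 2
j=4: u_4=41/100 ∈ [9/41, 17/41) → index 2
j=5: u_5=51/100 ∈ [20/41, 26/41) → index 4
j=6: u_6=61/100 ∈ [20/41, 26/41) → index 4
j=7: u_7=71/100 ∈ [29/41, 36/41) → index 6
j=8: u_8=81/100 ∈ [29/41, 36/41) → index 6
j=9: u_9=91/100 ∈ [36/41, 40/41) → index 7

0 0 1 2 2 4 4 6 6 7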